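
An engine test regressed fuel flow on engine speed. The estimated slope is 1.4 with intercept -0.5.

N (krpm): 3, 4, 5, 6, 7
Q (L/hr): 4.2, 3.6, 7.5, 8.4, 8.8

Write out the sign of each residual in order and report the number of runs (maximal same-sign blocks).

N=3: Q̂ = -0.5 + 1.4·3 = 3.7; e = 4.2 − 3.7 = 0.5
N=4: Q̂ = -0.5 + 1.4·4 = 5.1; e = 3.6 − 5.1 = -1.5
N=5: Q̂ = -0.5 + 1.4·5 = 6.5; e = 7.5 − 6.5 = 1
N=6: Q̂ = -0.5 + 1.4·6 = 7.9; e = 8.4 − 7.9 = 0.5
N=7: Q̂ = -0.5 + 1.4·7 = 9.3; e = 8.8 − 9.3 = -0.5
Signs: + − + + −
Runs: +×1, −×1, +×2, −×1 → 4

4 runs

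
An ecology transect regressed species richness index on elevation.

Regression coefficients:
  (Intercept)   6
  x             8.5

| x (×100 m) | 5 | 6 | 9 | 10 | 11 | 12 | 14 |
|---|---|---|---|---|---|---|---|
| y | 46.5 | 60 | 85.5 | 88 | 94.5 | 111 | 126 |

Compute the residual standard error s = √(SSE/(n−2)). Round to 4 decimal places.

s = 3.6332

x=5: ŷ = 6 + 8.5·5 = 48.5; r = 46.5 − 48.5 = -2
x=6: ŷ = 6 + 8.5·6 = 57; r = 60 − 57 = 3
x=9: ŷ = 6 + 8.5·9 = 82.5; r = 85.5 − 82.5 = 3
x=10: ŷ = 6 + 8.5·10 = 91; r = 88 − 91 = -3
x=11: ŷ = 6 + 8.5·11 = 99.5; r = 94.5 − 99.5 = -5
x=12: ŷ = 6 + 8.5·12 = 108; r = 111 − 108 = 3
x=14: ŷ = 6 + 8.5·14 = 125; r = 126 − 125 = 1
SSE = 4 + 9 + 9 + 9 + 25 + 9 + 1 = 66
s = √(66/5) = √13.2 ≈ 3.6332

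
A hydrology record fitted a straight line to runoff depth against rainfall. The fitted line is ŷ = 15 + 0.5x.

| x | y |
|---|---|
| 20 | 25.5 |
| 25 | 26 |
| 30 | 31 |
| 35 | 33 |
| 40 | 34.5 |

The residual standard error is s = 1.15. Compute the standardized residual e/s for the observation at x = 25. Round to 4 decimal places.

-1.3043

ŷ = 15 + 0.5·25 = 27.5
e = 26 − 27.5 = -1.5
e/s = -1.5 / 1.15 = -1.3043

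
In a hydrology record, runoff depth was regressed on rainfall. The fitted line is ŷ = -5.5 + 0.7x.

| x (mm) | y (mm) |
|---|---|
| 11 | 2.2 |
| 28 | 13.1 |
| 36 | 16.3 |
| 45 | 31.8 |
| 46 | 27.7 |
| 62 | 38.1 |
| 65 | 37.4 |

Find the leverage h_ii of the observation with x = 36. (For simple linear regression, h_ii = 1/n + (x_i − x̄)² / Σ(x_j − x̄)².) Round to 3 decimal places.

x̄ = (11 + 28 + 36 + 45 + 46 + 62 + 65)/7 = 41.8571
Σ(x − x̄)² = 952.163 + 192.02 + 34.3061 + 9.87755 + 17.1633 + 405.735 + 535.592 = 2146.86
h = 1/7 + (-5.85714)²/2146.86 = 0.142857 + 0.0159797 = 0.159

h = 0.159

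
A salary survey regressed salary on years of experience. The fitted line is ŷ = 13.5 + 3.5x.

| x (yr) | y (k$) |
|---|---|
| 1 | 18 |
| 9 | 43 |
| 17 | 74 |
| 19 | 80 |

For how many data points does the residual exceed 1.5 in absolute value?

x=1: ŷ = 13.5 + 3.5·1 = 17; e = 18 − 17 = 1
x=9: ŷ = 13.5 + 3.5·9 = 45; e = 43 − 45 = -2
x=17: ŷ = 13.5 + 3.5·17 = 73; e = 74 − 73 = 1
x=19: ŷ = 13.5 + 3.5·19 = 80; e = 80 − 80 = 0
|e| > 1.5: x=9 (|e|=2) → 1

1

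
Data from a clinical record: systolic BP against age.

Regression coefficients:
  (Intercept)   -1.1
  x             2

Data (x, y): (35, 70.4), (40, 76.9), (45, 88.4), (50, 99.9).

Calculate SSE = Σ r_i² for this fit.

SSE = 7.5

x=35: ŷ = -1.1 + 2·35 = 68.9; r = 70.4 − 68.9 = 1.5
x=40: ŷ = -1.1 + 2·40 = 78.9; r = 76.9 − 78.9 = -2
x=45: ŷ = -1.1 + 2·45 = 88.9; r = 88.4 − 88.9 = -0.5
x=50: ŷ = -1.1 + 2·50 = 98.9; r = 99.9 − 98.9 = 1
SSE = 2.25 + 4 + 0.25 + 1 = 7.5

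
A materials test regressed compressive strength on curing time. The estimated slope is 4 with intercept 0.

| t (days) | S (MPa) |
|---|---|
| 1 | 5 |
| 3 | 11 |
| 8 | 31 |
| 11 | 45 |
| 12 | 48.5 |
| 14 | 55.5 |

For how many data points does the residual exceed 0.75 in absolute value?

4

t=1: Ŝ = 4·1 = 4; e = 5 − 4 = 1
t=3: Ŝ = 4·3 = 12; e = 11 − 12 = -1
t=8: Ŝ = 4·8 = 32; e = 31 − 32 = -1
t=11: Ŝ = 4·11 = 44; e = 45 − 44 = 1
t=12: Ŝ = 4·12 = 48; e = 48.5 − 48 = 0.5
t=14: Ŝ = 4·14 = 56; e = 55.5 − 56 = -0.5
|e| > 0.75: t=1 (|e|=1), t=3 (|e|=1), t=8 (|e|=1), t=11 (|e|=1) → 4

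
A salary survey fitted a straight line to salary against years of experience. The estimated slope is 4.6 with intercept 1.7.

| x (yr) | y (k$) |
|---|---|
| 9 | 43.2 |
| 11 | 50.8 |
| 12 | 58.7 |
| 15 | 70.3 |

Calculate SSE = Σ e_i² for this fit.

SSE = 5.66

x=9: ŷ = 1.7 + 4.6·9 = 43.1; e = 43.2 − 43.1 = 0.1
x=11: ŷ = 1.7 + 4.6·11 = 52.3; e = 50.8 − 52.3 = -1.5
x=12: ŷ = 1.7 + 4.6·12 = 56.9; e = 58.7 − 56.9 = 1.8
x=15: ŷ = 1.7 + 4.6·15 = 70.7; e = 70.3 − 70.7 = -0.4
SSE = 0.01 + 2.25 + 3.24 + 0.16 = 5.66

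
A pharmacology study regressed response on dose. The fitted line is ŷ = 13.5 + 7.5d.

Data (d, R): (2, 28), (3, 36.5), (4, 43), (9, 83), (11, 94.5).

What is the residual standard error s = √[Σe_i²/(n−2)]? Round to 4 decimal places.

s = 1.5275

d=2: ŷ = 13.5 + 7.5·2 = 28.5; e = 28 − 28.5 = -0.5
d=3: ŷ = 13.5 + 7.5·3 = 36; e = 36.5 − 36 = 0.5
d=4: ŷ = 13.5 + 7.5·4 = 43.5; e = 43 − 43.5 = -0.5
d=9: ŷ = 13.5 + 7.5·9 = 81; e = 83 − 81 = 2
d=11: ŷ = 13.5 + 7.5·11 = 96; e = 94.5 − 96 = -1.5
SSE = 0.25 + 0.25 + 0.25 + 4 + 2.25 = 7
s = √(7/3) = √2.33333 ≈ 1.5275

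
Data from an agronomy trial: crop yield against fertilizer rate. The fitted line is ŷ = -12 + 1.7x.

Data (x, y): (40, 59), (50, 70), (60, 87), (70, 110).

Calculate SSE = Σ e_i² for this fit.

x=40: ŷ = -12 + 1.7·40 = 56; e = 59 − 56 = 3
x=50: ŷ = -12 + 1.7·50 = 73; e = 70 − 73 = -3
x=60: ŷ = -12 + 1.7·60 = 90; e = 87 − 90 = -3
x=70: ŷ = -12 + 1.7·70 = 107; e = 110 − 107 = 3
SSE = 9 + 9 + 9 + 9 = 36

SSE = 36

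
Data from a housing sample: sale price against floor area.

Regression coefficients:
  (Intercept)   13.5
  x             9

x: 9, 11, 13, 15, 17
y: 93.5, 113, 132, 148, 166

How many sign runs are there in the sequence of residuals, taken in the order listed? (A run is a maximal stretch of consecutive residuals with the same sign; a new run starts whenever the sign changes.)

x=9: ŷ = 13.5 + 9·9 = 94.5; r = 93.5 − 94.5 = -1
x=11: ŷ = 13.5 + 9·11 = 112.5; r = 113 − 112.5 = 0.5
x=13: ŷ = 13.5 + 9·13 = 130.5; r = 132 − 130.5 = 1.5
x=15: ŷ = 13.5 + 9·15 = 148.5; r = 148 − 148.5 = -0.5
x=17: ŷ = 13.5 + 9·17 = 166.5; r = 166 − 166.5 = -0.5
Signs: − + + − −
Runs: −×1, +×2, −×2 → 3

3 runs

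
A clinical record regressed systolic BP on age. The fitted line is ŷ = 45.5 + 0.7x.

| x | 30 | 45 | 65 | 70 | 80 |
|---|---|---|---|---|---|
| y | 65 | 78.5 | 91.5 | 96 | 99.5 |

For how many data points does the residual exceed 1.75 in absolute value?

1

x=30: ŷ = 45.5 + 0.7·30 = 66.5; r = 65 − 66.5 = -1.5
x=45: ŷ = 45.5 + 0.7·45 = 77; r = 78.5 − 77 = 1.5
x=65: ŷ = 45.5 + 0.7·65 = 91; r = 91.5 − 91 = 0.5
x=70: ŷ = 45.5 + 0.7·70 = 94.5; r = 96 − 94.5 = 1.5
x=80: ŷ = 45.5 + 0.7·80 = 101.5; r = 99.5 − 101.5 = -2
|r| > 1.75: x=80 (|r|=2) → 1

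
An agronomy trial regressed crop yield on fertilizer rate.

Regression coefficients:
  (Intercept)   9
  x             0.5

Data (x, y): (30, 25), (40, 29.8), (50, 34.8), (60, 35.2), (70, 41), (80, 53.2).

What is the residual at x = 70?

ŷ = 9 + 0.5·70 = 44
r = 41 − 44 = -3

r = -3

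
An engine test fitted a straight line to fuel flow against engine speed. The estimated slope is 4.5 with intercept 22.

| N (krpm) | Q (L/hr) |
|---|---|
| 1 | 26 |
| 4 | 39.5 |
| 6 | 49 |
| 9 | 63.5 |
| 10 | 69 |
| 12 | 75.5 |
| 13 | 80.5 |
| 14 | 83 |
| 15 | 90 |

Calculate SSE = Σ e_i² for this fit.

N=1: ŷ = 22 + 4.5·1 = 26.5; e = 26 − 26.5 = -0.5
N=4: ŷ = 22 + 4.5·4 = 40; e = 39.5 − 40 = -0.5
N=6: ŷ = 22 + 4.5·6 = 49; e = 49 − 49 = 0
N=9: ŷ = 22 + 4.5·9 = 62.5; e = 63.5 − 62.5 = 1
N=10: ŷ = 22 + 4.5·10 = 67; e = 69 − 67 = 2
N=12: ŷ = 22 + 4.5·12 = 76; e = 75.5 − 76 = -0.5
N=13: ŷ = 22 + 4.5·13 = 80.5; e = 80.5 − 80.5 = 0
N=14: ŷ = 22 + 4.5·14 = 85; e = 83 − 85 = -2
N=15: ŷ = 22 + 4.5·15 = 89.5; e = 90 − 89.5 = 0.5
SSE = 0.25 + 0.25 + 0 + 1 + 4 + 0.25 + 0 + 4 + 0.25 = 10

SSE = 10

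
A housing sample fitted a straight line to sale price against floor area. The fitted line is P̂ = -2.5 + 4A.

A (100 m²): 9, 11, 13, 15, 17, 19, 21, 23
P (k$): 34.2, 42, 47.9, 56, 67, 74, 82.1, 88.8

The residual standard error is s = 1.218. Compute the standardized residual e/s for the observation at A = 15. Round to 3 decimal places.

-1.232

P̂ = -2.5 + 4·15 = 57.5
e = 56 − 57.5 = -1.5
e/s = -1.5 / 1.218 = -1.232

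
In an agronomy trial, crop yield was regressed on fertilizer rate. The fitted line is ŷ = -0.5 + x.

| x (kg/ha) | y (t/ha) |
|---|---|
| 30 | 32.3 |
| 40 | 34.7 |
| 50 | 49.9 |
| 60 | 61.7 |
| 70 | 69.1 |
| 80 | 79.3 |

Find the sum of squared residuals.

SSE = 36.08

x=30: ŷ = -0.5 + 30 = 29.5; r = 32.3 − 29.5 = 2.8
x=40: ŷ = -0.5 + 40 = 39.5; r = 34.7 − 39.5 = -4.8
x=50: ŷ = -0.5 + 50 = 49.5; r = 49.9 − 49.5 = 0.4
x=60: ŷ = -0.5 + 60 = 59.5; r = 61.7 − 59.5 = 2.2
x=70: ŷ = -0.5 + 70 = 69.5; r = 69.1 − 69.5 = -0.4
x=80: ŷ = -0.5 + 80 = 79.5; r = 79.3 − 79.5 = -0.2
SSE = 7.84 + 23.04 + 0.16 + 4.84 + 0.16 + 0.04 = 36.08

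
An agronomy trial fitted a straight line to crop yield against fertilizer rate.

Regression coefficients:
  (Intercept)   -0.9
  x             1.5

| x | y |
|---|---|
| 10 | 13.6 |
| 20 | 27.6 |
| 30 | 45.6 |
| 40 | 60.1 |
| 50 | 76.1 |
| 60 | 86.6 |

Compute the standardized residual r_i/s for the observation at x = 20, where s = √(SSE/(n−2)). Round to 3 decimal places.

-0.750

x=10: ŷ = -0.9 + 1.5·10 = 14.1; r = 13.6 − 14.1 = -0.5
x=20: ŷ = -0.9 + 1.5·20 = 29.1; r = 27.6 − 29.1 = -1.5
x=30: ŷ = -0.9 + 1.5·30 = 44.1; r = 45.6 − 44.1 = 1.5
x=40: ŷ = -0.9 + 1.5·40 = 59.1; r = 60.1 − 59.1 = 1
x=50: ŷ = -0.9 + 1.5·50 = 74.1; r = 76.1 − 74.1 = 2
x=60: ŷ = -0.9 + 1.5·60 = 89.1; r = 86.6 − 89.1 = -2.5
SSE = 0.25 + 2.25 + 2.25 + 1 + 4 + 6.25 = 16
s = √(16/4) = 2
r/s = -1.5 / 2 = -0.750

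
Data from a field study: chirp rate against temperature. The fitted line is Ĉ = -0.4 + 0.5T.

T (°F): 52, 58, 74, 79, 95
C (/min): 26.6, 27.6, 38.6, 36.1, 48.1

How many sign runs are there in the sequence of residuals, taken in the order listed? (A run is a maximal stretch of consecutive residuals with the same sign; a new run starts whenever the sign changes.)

5 runs

T=52: Ĉ = -0.4 + 0.5·52 = 25.6; e = 26.6 − 25.6 = 1
T=58: Ĉ = -0.4 + 0.5·58 = 28.6; e = 27.6 − 28.6 = -1
T=74: Ĉ = -0.4 + 0.5·74 = 36.6; e = 38.6 − 36.6 = 2
T=79: Ĉ = -0.4 + 0.5·79 = 39.1; e = 36.1 − 39.1 = -3
T=95: Ĉ = -0.4 + 0.5·95 = 47.1; e = 48.1 − 47.1 = 1
Signs: + − + − +
Runs: +×1, −×1, +×1, −×1, +×1 → 5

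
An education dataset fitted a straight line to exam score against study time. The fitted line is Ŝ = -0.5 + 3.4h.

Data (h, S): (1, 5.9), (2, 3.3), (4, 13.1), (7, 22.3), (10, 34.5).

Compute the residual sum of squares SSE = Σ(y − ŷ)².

h=1: Ŝ = -0.5 + 3.4·1 = 2.9; e = 5.9 − 2.9 = 3
h=2: Ŝ = -0.5 + 3.4·2 = 6.3; e = 3.3 − 6.3 = -3
h=4: Ŝ = -0.5 + 3.4·4 = 13.1; e = 13.1 − 13.1 = 0
h=7: Ŝ = -0.5 + 3.4·7 = 23.3; e = 22.3 − 23.3 = -1
h=10: Ŝ = -0.5 + 3.4·10 = 33.5; e = 34.5 − 33.5 = 1
SSE = 9 + 9 + 0 + 1 + 1 = 20

SSE = 20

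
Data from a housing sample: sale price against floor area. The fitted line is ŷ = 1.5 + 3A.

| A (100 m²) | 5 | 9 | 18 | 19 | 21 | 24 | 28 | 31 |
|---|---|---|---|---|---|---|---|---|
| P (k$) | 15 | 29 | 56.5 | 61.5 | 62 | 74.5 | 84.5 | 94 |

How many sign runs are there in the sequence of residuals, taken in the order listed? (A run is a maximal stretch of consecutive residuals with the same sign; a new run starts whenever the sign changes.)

5 runs

A=5: ŷ = 1.5 + 3·5 = 16.5; e = 15 − 16.5 = -1.5
A=9: ŷ = 1.5 + 3·9 = 28.5; e = 29 − 28.5 = 0.5
A=18: ŷ = 1.5 + 3·18 = 55.5; e = 56.5 − 55.5 = 1
A=19: ŷ = 1.5 + 3·19 = 58.5; e = 61.5 − 58.5 = 3
A=21: ŷ = 1.5 + 3·21 = 64.5; e = 62 − 64.5 = -2.5
A=24: ŷ = 1.5 + 3·24 = 73.5; e = 74.5 − 73.5 = 1
A=28: ŷ = 1.5 + 3·28 = 85.5; e = 84.5 − 85.5 = -1
A=31: ŷ = 1.5 + 3·31 = 94.5; e = 94 − 94.5 = -0.5
Signs: − + + + − + − −
Runs: −×1, +×3, −×1, +×1, −×2 → 5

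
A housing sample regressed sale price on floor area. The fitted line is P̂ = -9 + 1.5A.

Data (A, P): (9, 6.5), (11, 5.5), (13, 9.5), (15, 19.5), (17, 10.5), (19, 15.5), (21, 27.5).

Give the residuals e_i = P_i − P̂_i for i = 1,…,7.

A=9: P̂ = -9 + 1.5·9 = 4.5; e = 6.5 − 4.5 = 2
A=11: P̂ = -9 + 1.5·11 = 7.5; e = 5.5 − 7.5 = -2
A=13: P̂ = -9 + 1.5·13 = 10.5; e = 9.5 − 10.5 = -1
A=15: P̂ = -9 + 1.5·15 = 13.5; e = 19.5 − 13.5 = 6
A=17: P̂ = -9 + 1.5·17 = 16.5; e = 10.5 − 16.5 = -6
A=19: P̂ = -9 + 1.5·19 = 19.5; e = 15.5 − 19.5 = -4
A=21: P̂ = -9 + 1.5·21 = 22.5; e = 27.5 − 22.5 = 5

2, -2, -1, 6, -6, -4, 5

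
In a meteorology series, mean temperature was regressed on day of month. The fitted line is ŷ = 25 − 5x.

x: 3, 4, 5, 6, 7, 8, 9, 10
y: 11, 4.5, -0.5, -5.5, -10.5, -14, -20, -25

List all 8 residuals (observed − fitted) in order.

1, -0.5, -0.5, -0.5, -0.5, 1, 0, 0

x=3: ŷ = 25 − 5·3 = 10; e = 11 − 10 = 1
x=4: ŷ = 25 − 5·4 = 5; e = 4.5 − 5 = -0.5
x=5: ŷ = 25 − 5·5 = 0; e = -0.5 − 0 = -0.5
x=6: ŷ = 25 − 5·6 = -5; e = -5.5 − (-5) = -0.5
x=7: ŷ = 25 − 5·7 = -10; e = -10.5 − (-10) = -0.5
x=8: ŷ = 25 − 5·8 = -15; e = -14 − (-15) = 1
x=9: ŷ = 25 − 5·9 = -20; e = -20 − (-20) = 0
x=10: ŷ = 25 − 5·10 = -25; e = -25 − (-25) = 0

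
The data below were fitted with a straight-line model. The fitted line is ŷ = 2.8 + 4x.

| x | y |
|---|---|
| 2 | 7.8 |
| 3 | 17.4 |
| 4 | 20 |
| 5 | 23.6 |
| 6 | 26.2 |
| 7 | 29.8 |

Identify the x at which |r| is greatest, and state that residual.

x=2: ŷ = 2.8 + 4·2 = 10.8; r = 7.8 − 10.8 = -3
x=3: ŷ = 2.8 + 4·3 = 14.8; r = 17.4 − 14.8 = 2.6
x=4: ŷ = 2.8 + 4·4 = 18.8; r = 20 − 18.8 = 1.2
x=5: ŷ = 2.8 + 4·5 = 22.8; r = 23.6 − 22.8 = 0.8
x=6: ŷ = 2.8 + 4·6 = 26.8; r = 26.2 − 26.8 = -0.6
x=7: ŷ = 2.8 + 4·7 = 30.8; r = 29.8 − 30.8 = -1
Largest |r| is 3 at x = 2, residual -3.

x = 2, r = -3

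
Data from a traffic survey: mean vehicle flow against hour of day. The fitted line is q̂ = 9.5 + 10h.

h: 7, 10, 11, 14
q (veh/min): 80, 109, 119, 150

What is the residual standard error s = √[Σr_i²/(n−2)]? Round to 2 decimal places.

h=7: q̂ = 9.5 + 10·7 = 79.5; r = 80 − 79.5 = 0.5
h=10: q̂ = 9.5 + 10·10 = 109.5; r = 109 − 109.5 = -0.5
h=11: q̂ = 9.5 + 10·11 = 119.5; r = 119 − 119.5 = -0.5
h=14: q̂ = 9.5 + 10·14 = 149.5; r = 150 − 149.5 = 0.5
SSE = 0.25 + 0.25 + 0.25 + 0.25 = 1
s = √(1/2) = √0.5 ≈ 0.71

s = 0.71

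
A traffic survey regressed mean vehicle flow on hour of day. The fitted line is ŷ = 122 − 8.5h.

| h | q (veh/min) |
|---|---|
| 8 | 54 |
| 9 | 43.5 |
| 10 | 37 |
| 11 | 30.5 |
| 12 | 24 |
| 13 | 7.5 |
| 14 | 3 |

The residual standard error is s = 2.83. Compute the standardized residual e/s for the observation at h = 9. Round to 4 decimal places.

ŷ = 122 − 8.5·9 = 45.5
e = 43.5 − 45.5 = -2
e/s = -2 / 2.83 = -0.7067

-0.7067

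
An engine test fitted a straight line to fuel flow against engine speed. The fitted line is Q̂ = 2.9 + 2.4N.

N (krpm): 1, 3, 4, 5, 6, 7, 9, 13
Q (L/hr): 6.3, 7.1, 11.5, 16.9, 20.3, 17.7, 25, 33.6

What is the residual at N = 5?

Q̂ = 2.9 + 2.4·5 = 14.9
e = 16.9 − 14.9 = 2

e = 2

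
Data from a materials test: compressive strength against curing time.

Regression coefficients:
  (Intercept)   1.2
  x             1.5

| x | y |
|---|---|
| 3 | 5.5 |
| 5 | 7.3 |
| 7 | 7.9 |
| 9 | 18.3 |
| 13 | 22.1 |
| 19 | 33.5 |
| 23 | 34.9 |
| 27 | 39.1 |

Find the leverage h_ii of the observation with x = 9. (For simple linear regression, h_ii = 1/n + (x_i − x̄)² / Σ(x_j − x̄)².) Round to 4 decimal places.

h = 0.1580

x̄ = (3 + 5 + 7 + 9 + 13 + 19 + 23 + 27)/8 = 13.25
Σ(x − x̄)² = 105.062 + 68.0625 + 39.0625 + 18.0625 + 0.0625 + 33.0625 + 95.0625 + 189.062 = 547.5
h = 1/8 + (-4.25)²/547.5 = 0.125 + 0.0329909 = 0.1580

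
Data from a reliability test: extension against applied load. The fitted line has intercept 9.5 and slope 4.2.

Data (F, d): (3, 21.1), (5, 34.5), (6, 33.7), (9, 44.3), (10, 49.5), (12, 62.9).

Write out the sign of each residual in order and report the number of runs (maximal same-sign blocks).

F=3: d̂ = 9.5 + 4.2·3 = 22.1; e = 21.1 − 22.1 = -1
F=5: d̂ = 9.5 + 4.2·5 = 30.5; e = 34.5 − 30.5 = 4
F=6: d̂ = 9.5 + 4.2·6 = 34.7; e = 33.7 − 34.7 = -1
F=9: d̂ = 9.5 + 4.2·9 = 47.3; e = 44.3 − 47.3 = -3
F=10: d̂ = 9.5 + 4.2·10 = 51.5; e = 49.5 − 51.5 = -2
F=12: d̂ = 9.5 + 4.2·12 = 59.9; e = 62.9 − 59.9 = 3
Signs: − + − − − +
Runs: −×1, +×1, −×3, +×1 → 4

4 runs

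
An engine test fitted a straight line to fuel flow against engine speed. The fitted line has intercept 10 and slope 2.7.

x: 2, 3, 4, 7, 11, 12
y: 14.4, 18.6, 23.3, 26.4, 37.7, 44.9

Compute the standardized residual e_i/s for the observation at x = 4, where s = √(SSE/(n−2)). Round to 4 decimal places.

x=2: ŷ = 10 + 2.7·2 = 15.4; e = 14.4 − 15.4 = -1
x=3: ŷ = 10 + 2.7·3 = 18.1; e = 18.6 − 18.1 = 0.5
x=4: ŷ = 10 + 2.7·4 = 20.8; e = 23.3 − 20.8 = 2.5
x=7: ŷ = 10 + 2.7·7 = 28.9; e = 26.4 − 28.9 = -2.5
x=11: ŷ = 10 + 2.7·11 = 39.7; e = 37.7 − 39.7 = -2
x=12: ŷ = 10 + 2.7·12 = 42.4; e = 44.9 − 42.4 = 2.5
SSE = 1 + 0.25 + 6.25 + 6.25 + 4 + 6.25 = 24
s = √(24/4) = 2.44949
e/s = 2.5 / 2.44949 = 1.0206

1.0206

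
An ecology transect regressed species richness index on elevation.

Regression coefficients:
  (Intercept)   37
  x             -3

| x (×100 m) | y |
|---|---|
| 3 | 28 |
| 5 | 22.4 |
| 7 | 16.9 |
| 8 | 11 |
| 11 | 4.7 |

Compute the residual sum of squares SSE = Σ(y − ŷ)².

SSE = 5.46

x=3: ŷ = 37 − 3·3 = 28; r = 28 − 28 = 0
x=5: ŷ = 37 − 3·5 = 22; r = 22.4 − 22 = 0.4
x=7: ŷ = 37 − 3·7 = 16; r = 16.9 − 16 = 0.9
x=8: ŷ = 37 − 3·8 = 13; r = 11 − 13 = -2
x=11: ŷ = 37 − 3·11 = 4; r = 4.7 − 4 = 0.7
SSE = 0 + 0.16 + 0.81 + 4 + 0.49 = 5.46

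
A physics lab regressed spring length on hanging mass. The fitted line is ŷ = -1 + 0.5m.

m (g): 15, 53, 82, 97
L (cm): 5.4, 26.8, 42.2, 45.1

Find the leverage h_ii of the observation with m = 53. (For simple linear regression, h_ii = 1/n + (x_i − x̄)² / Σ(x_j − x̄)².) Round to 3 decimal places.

m̄ = (15 + 53 + 82 + 97)/4 = 61.75
Σ(m − m̄)² = 2185.56 + 76.5625 + 410.062 + 1242.56 = 3914.75
h = 1/4 + (-8.75)²/3914.75 = 0.25 + 0.0195574 = 0.270

h = 0.270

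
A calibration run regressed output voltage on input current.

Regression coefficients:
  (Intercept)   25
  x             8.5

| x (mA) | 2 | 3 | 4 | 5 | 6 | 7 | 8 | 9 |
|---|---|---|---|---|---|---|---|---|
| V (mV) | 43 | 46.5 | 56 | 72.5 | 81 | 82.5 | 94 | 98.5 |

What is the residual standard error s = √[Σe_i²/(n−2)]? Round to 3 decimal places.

s = 3.873

x=2: V̂ = 25 + 8.5·2 = 42; e = 43 − 42 = 1
x=3: V̂ = 25 + 8.5·3 = 50.5; e = 46.5 − 50.5 = -4
x=4: V̂ = 25 + 8.5·4 = 59; e = 56 − 59 = -3
x=5: V̂ = 25 + 8.5·5 = 67.5; e = 72.5 − 67.5 = 5
x=6: V̂ = 25 + 8.5·6 = 76; e = 81 − 76 = 5
x=7: V̂ = 25 + 8.5·7 = 84.5; e = 82.5 − 84.5 = -2
x=8: V̂ = 25 + 8.5·8 = 93; e = 94 − 93 = 1
x=9: V̂ = 25 + 8.5·9 = 101.5; e = 98.5 − 101.5 = -3
SSE = 1 + 16 + 9 + 25 + 25 + 4 + 1 + 9 = 90
s = √(90/6) = √15 ≈ 3.873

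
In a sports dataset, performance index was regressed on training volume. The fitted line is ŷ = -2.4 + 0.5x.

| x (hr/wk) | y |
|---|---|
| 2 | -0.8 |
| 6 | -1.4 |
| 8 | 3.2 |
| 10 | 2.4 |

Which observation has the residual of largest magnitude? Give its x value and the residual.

x=2: ŷ = -2.4 + 0.5·2 = -1.4; e = -0.8 − (-1.4) = 0.6
x=6: ŷ = -2.4 + 0.5·6 = 0.6; e = -1.4 − 0.6 = -2
x=8: ŷ = -2.4 + 0.5·8 = 1.6; e = 3.2 − 1.6 = 1.6
x=10: ŷ = -2.4 + 0.5·10 = 2.6; e = 2.4 − 2.6 = -0.2
Largest |e| is 2 at x = 6, residual -2.

x = 6, e = -2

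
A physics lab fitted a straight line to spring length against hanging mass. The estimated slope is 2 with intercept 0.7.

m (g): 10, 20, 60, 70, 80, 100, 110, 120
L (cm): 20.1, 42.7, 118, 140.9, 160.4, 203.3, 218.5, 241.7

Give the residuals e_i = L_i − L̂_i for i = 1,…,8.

m=10: L̂ = 0.7 + 2·10 = 20.7; e = 20.1 − 20.7 = -0.6
m=20: L̂ = 0.7 + 2·20 = 40.7; e = 42.7 − 40.7 = 2
m=60: L̂ = 0.7 + 2·60 = 120.7; e = 118 − 120.7 = -2.7
m=70: L̂ = 0.7 + 2·70 = 140.7; e = 140.9 − 140.7 = 0.2
m=80: L̂ = 0.7 + 2·80 = 160.7; e = 160.4 − 160.7 = -0.3
m=100: L̂ = 0.7 + 2·100 = 200.7; e = 203.3 − 200.7 = 2.6
m=110: L̂ = 0.7 + 2·110 = 220.7; e = 218.5 − 220.7 = -2.2
m=120: L̂ = 0.7 + 2·120 = 240.7; e = 241.7 − 240.7 = 1

-0.6, 2, -2.7, 0.2, -0.3, 2.6, -2.2, 1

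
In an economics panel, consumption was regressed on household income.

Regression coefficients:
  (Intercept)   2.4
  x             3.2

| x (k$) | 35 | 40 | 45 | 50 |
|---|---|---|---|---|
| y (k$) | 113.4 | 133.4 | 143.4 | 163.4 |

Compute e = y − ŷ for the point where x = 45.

e = -3

ŷ = 2.4 + 3.2·45 = 146.4
e = 143.4 − 146.4 = -3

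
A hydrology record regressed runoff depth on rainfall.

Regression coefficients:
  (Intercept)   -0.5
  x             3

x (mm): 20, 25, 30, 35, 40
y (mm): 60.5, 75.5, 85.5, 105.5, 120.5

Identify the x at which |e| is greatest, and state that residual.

x=20: ŷ = -0.5 + 3·20 = 59.5; e = 60.5 − 59.5 = 1
x=25: ŷ = -0.5 + 3·25 = 74.5; e = 75.5 − 74.5 = 1
x=30: ŷ = -0.5 + 3·30 = 89.5; e = 85.5 − 89.5 = -4
x=35: ŷ = -0.5 + 3·35 = 104.5; e = 105.5 − 104.5 = 1
x=40: ŷ = -0.5 + 3·40 = 119.5; e = 120.5 − 119.5 = 1
Largest |e| is 4 at x = 30, residual -4.

x = 30, e = -4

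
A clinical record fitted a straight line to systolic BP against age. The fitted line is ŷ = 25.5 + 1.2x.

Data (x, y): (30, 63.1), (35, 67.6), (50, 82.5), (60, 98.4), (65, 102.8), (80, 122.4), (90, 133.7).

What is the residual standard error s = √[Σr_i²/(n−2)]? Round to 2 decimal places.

s = 1.66

x=30: ŷ = 25.5 + 1.2·30 = 61.5; r = 63.1 − 61.5 = 1.6
x=35: ŷ = 25.5 + 1.2·35 = 67.5; r = 67.6 − 67.5 = 0.1
x=50: ŷ = 25.5 + 1.2·50 = 85.5; r = 82.5 − 85.5 = -3
x=60: ŷ = 25.5 + 1.2·60 = 97.5; r = 98.4 − 97.5 = 0.9
x=65: ŷ = 25.5 + 1.2·65 = 103.5; r = 102.8 − 103.5 = -0.7
x=80: ŷ = 25.5 + 1.2·80 = 121.5; r = 122.4 − 121.5 = 0.9
x=90: ŷ = 25.5 + 1.2·90 = 133.5; r = 133.7 − 133.5 = 0.2
SSE = 2.56 + 0.01 + 9 + 0.81 + 0.49 + 0.81 + 0.04 = 13.72
s = √(13.72/5) = √2.744 ≈ 1.66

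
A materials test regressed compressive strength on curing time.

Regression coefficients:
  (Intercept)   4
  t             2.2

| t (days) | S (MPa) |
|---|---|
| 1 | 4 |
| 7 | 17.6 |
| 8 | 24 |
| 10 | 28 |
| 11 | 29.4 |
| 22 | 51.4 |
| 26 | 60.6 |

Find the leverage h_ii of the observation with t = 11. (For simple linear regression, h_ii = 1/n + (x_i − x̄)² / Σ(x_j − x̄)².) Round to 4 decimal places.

h = 0.1457

t̄ = (1 + 7 + 8 + 10 + 11 + 22 + 26)/7 = 12.1429
Σ(t − t̄)² = 124.163 + 26.449 + 17.1633 + 4.59184 + 1.30612 + 97.1633 + 192.02 = 462.857
h = 1/7 + (-1.14286)²/462.857 = 0.142857 + 0.00282187 = 0.1457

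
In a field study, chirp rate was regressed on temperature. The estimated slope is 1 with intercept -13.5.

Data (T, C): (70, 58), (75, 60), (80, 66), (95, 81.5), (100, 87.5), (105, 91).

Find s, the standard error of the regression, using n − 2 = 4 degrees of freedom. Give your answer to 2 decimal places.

s = 1.22

T=70: Ĉ = -13.5 + 70 = 56.5; r = 58 − 56.5 = 1.5
T=75: Ĉ = -13.5 + 75 = 61.5; r = 60 − 61.5 = -1.5
T=80: Ĉ = -13.5 + 80 = 66.5; r = 66 − 66.5 = -0.5
T=95: Ĉ = -13.5 + 95 = 81.5; r = 81.5 − 81.5 = 0
T=100: Ĉ = -13.5 + 100 = 86.5; r = 87.5 − 86.5 = 1
T=105: Ĉ = -13.5 + 105 = 91.5; r = 91 − 91.5 = -0.5
SSE = 2.25 + 2.25 + 0.25 + 0 + 1 + 0.25 = 6
s = √(6/4) = √1.5 ≈ 1.22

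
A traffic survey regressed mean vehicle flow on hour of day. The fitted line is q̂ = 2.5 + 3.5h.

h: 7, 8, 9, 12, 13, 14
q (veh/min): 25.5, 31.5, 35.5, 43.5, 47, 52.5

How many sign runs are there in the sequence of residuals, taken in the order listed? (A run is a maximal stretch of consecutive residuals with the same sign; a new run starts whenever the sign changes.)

h=7: q̂ = 2.5 + 3.5·7 = 27; e = 25.5 − 27 = -1.5
h=8: q̂ = 2.5 + 3.5·8 = 30.5; e = 31.5 − 30.5 = 1
h=9: q̂ = 2.5 + 3.5·9 = 34; e = 35.5 − 34 = 1.5
h=12: q̂ = 2.5 + 3.5·12 = 44.5; e = 43.5 − 44.5 = -1
h=13: q̂ = 2.5 + 3.5·13 = 48; e = 47 − 48 = -1
h=14: q̂ = 2.5 + 3.5·14 = 51.5; e = 52.5 − 51.5 = 1
Signs: − + + − − +
Runs: −×1, +×2, −×2, +×1 → 4

4 runs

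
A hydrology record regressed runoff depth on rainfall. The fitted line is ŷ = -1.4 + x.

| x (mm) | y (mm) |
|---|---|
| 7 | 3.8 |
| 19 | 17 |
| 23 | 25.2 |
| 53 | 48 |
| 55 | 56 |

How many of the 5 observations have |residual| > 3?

2

x=7: ŷ = -1.4 + 7 = 5.6; r = 3.8 − 5.6 = -1.8
x=19: ŷ = -1.4 + 19 = 17.6; r = 17 − 17.6 = -0.6
x=23: ŷ = -1.4 + 23 = 21.6; r = 25.2 − 21.6 = 3.6
x=53: ŷ = -1.4 + 53 = 51.6; r = 48 − 51.6 = -3.6
x=55: ŷ = -1.4 + 55 = 53.6; r = 56 − 53.6 = 2.4
|r| > 3: x=23 (|r|=3.6), x=53 (|r|=3.6) → 2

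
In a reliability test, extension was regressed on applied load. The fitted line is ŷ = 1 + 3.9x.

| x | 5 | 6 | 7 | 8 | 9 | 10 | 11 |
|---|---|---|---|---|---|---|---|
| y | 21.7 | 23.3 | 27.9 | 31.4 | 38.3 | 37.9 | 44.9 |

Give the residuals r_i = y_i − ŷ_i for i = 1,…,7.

1.2, -1.1, -0.4, -0.8, 2.2, -2.1, 1

x=5: ŷ = 1 + 3.9·5 = 20.5; r = 21.7 − 20.5 = 1.2
x=6: ŷ = 1 + 3.9·6 = 24.4; r = 23.3 − 24.4 = -1.1
x=7: ŷ = 1 + 3.9·7 = 28.3; r = 27.9 − 28.3 = -0.4
x=8: ŷ = 1 + 3.9·8 = 32.2; r = 31.4 − 32.2 = -0.8
x=9: ŷ = 1 + 3.9·9 = 36.1; r = 38.3 − 36.1 = 2.2
x=10: ŷ = 1 + 3.9·10 = 40; r = 37.9 − 40 = -2.1
x=11: ŷ = 1 + 3.9·11 = 43.9; r = 44.9 − 43.9 = 1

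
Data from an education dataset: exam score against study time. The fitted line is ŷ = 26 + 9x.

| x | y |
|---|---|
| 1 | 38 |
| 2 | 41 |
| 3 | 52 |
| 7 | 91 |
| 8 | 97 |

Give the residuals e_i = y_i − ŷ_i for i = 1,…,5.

x=1: ŷ = 26 + 9·1 = 35; e = 38 − 35 = 3
x=2: ŷ = 26 + 9·2 = 44; e = 41 − 44 = -3
x=3: ŷ = 26 + 9·3 = 53; e = 52 − 53 = -1
x=7: ŷ = 26 + 9·7 = 89; e = 91 − 89 = 2
x=8: ŷ = 26 + 9·8 = 98; e = 97 − 98 = -1

3, -3, -1, 2, -1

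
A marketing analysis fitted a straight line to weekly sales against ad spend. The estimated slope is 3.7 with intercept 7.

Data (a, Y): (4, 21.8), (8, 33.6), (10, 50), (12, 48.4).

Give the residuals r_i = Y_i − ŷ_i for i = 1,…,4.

0, -3, 6, -3

a=4: ŷ = 7 + 3.7·4 = 21.8; r = 21.8 − 21.8 = 0
a=8: ŷ = 7 + 3.7·8 = 36.6; r = 33.6 − 36.6 = -3
a=10: ŷ = 7 + 3.7·10 = 44; r = 50 − 44 = 6
a=12: ŷ = 7 + 3.7·12 = 51.4; r = 48.4 − 51.4 = -3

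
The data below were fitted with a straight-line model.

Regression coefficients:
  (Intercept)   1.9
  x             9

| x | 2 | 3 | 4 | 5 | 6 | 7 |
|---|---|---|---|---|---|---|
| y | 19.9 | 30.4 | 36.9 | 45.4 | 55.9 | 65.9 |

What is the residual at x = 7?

ŷ = 1.9 + 9·7 = 64.9
e = 65.9 − 64.9 = 1

e = 1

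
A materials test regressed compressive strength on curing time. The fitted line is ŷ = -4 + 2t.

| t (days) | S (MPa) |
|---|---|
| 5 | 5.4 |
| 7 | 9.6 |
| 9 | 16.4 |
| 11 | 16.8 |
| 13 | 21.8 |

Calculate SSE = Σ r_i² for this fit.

t=5: ŷ = -4 + 2·5 = 6; r = 5.4 − 6 = -0.6
t=7: ŷ = -4 + 2·7 = 10; r = 9.6 − 10 = -0.4
t=9: ŷ = -4 + 2·9 = 14; r = 16.4 − 14 = 2.4
t=11: ŷ = -4 + 2·11 = 18; r = 16.8 − 18 = -1.2
t=13: ŷ = -4 + 2·13 = 22; r = 21.8 − 22 = -0.2
SSE = 0.36 + 0.16 + 5.76 + 1.44 + 0.04 = 7.76

SSE = 7.76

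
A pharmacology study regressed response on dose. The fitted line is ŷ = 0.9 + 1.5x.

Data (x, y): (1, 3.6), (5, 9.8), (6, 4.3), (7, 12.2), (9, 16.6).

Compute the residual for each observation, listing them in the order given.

x=1: ŷ = 0.9 + 1.5·1 = 2.4; e = 3.6 − 2.4 = 1.2
x=5: ŷ = 0.9 + 1.5·5 = 8.4; e = 9.8 − 8.4 = 1.4
x=6: ŷ = 0.9 + 1.5·6 = 9.9; e = 4.3 − 9.9 = -5.6
x=7: ŷ = 0.9 + 1.5·7 = 11.4; e = 12.2 − 11.4 = 0.8
x=9: ŷ = 0.9 + 1.5·9 = 14.4; e = 16.6 − 14.4 = 2.2

1.2, 1.4, -5.6, 0.8, 2.2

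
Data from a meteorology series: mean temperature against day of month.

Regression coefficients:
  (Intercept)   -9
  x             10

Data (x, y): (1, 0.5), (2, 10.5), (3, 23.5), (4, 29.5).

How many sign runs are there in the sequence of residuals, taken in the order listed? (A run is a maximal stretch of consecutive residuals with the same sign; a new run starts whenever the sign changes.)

x=1: ŷ = -9 + 10·1 = 1; r = 0.5 − 1 = -0.5
x=2: ŷ = -9 + 10·2 = 11; r = 10.5 − 11 = -0.5
x=3: ŷ = -9 + 10·3 = 21; r = 23.5 − 21 = 2.5
x=4: ŷ = -9 + 10·4 = 31; r = 29.5 − 31 = -1.5
Signs: − − + −
Runs: −×2, +×1, −×1 → 3

3 runs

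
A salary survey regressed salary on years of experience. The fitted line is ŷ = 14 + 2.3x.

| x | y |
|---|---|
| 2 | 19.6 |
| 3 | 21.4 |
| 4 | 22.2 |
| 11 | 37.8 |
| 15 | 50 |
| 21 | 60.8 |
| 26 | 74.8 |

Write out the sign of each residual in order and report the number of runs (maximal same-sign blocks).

x=2: ŷ = 14 + 2.3·2 = 18.6; r = 19.6 − 18.6 = 1
x=3: ŷ = 14 + 2.3·3 = 20.9; r = 21.4 − 20.9 = 0.5
x=4: ŷ = 14 + 2.3·4 = 23.2; r = 22.2 − 23.2 = -1
x=11: ŷ = 14 + 2.3·11 = 39.3; r = 37.8 − 39.3 = -1.5
x=15: ŷ = 14 + 2.3·15 = 48.5; r = 50 − 48.5 = 1.5
x=21: ŷ = 14 + 2.3·21 = 62.3; r = 60.8 − 62.3 = -1.5
x=26: ŷ = 14 + 2.3·26 = 73.8; r = 74.8 − 73.8 = 1
Signs: + + − − + − +
Runs: +×2, −×2, +×1, −×1, +×1 → 5

5 runs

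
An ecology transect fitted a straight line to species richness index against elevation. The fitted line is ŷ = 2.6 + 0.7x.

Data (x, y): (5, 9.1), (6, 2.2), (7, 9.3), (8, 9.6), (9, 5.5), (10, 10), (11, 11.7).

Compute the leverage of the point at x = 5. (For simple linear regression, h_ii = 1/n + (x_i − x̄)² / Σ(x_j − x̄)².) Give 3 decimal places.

h = 0.464

x̄ = (5 + 6 + 7 + 8 + 9 + 10 + 11)/7 = 8
Σ(x − x̄)² = 9 + 4 + 1 + 0 + 1 + 4 + 9 = 28
h = 1/7 + (-3)²/28 = 0.142857 + 0.321429 = 0.464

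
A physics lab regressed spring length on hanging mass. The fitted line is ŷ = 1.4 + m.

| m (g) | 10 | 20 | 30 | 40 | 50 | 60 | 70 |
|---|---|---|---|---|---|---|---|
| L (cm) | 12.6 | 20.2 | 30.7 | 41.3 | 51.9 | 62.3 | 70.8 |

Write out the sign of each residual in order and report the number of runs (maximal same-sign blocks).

m=10: ŷ = 1.4 + 10 = 11.4; e = 12.6 − 11.4 = 1.2
m=20: ŷ = 1.4 + 20 = 21.4; e = 20.2 − 21.4 = -1.2
m=30: ŷ = 1.4 + 30 = 31.4; e = 30.7 − 31.4 = -0.7
m=40: ŷ = 1.4 + 40 = 41.4; e = 41.3 − 41.4 = -0.1
m=50: ŷ = 1.4 + 50 = 51.4; e = 51.9 − 51.4 = 0.5
m=60: ŷ = 1.4 + 60 = 61.4; e = 62.3 − 61.4 = 0.9
m=70: ŷ = 1.4 + 70 = 71.4; e = 70.8 − 71.4 = -0.6
Signs: + − − − + + −
Runs: +×1, −×3, +×2, −×1 → 4

4 runs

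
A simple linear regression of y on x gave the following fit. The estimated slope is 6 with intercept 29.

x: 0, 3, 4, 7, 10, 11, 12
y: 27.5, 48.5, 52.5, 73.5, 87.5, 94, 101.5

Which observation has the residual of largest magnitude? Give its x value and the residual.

x = 7, r = 2.5

x=0: ŷ = 29 + 6·0 = 29; r = 27.5 − 29 = -1.5
x=3: ŷ = 29 + 6·3 = 47; r = 48.5 − 47 = 1.5
x=4: ŷ = 29 + 6·4 = 53; r = 52.5 − 53 = -0.5
x=7: ŷ = 29 + 6·7 = 71; r = 73.5 − 71 = 2.5
x=10: ŷ = 29 + 6·10 = 89; r = 87.5 − 89 = -1.5
x=11: ŷ = 29 + 6·11 = 95; r = 94 − 95 = -1
x=12: ŷ = 29 + 6·12 = 101; r = 101.5 − 101 = 0.5
Largest |r| is 2.5 at x = 7, residual 2.5.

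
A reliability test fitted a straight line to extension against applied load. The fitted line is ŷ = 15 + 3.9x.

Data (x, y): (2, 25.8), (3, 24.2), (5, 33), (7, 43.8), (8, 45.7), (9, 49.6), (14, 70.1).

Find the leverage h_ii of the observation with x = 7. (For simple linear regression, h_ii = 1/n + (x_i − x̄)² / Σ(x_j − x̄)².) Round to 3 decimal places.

h = 0.143

x̄ = (2 + 3 + 5 + 7 + 8 + 9 + 14)/7 = 6.85714
Σ(x − x̄)² = 23.5918 + 14.8776 + 3.44898 + 0.0204082 + 1.30612 + 4.59184 + 51.0204 = 98.8571
h = 1/7 + (0.142857)²/98.8571 = 0.142857 + 0.000206441 = 0.143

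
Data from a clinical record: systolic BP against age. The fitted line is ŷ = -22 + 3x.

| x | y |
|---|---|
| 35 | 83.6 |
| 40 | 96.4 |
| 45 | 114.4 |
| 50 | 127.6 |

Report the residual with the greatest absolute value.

r = -1.6

x=35: ŷ = -22 + 3·35 = 83; r = 83.6 − 83 = 0.6
x=40: ŷ = -22 + 3·40 = 98; r = 96.4 − 98 = -1.6
x=45: ŷ = -22 + 3·45 = 113; r = 114.4 − 113 = 1.4
x=50: ŷ = -22 + 3·50 = 128; r = 127.6 − 128 = -0.4
Largest |r| is 1.6 at x = 40, residual -1.6.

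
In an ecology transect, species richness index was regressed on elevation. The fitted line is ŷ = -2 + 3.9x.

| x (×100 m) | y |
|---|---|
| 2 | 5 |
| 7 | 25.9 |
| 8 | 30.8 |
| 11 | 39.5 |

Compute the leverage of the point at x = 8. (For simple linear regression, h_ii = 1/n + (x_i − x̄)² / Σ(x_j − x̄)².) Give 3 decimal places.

x̄ = (2 + 7 + 8 + 11)/4 = 7
Σ(x − x̄)² = 25 + 0 + 1 + 16 = 42
h = 1/4 + (1)²/42 = 0.25 + 0.0238095 = 0.274

h = 0.274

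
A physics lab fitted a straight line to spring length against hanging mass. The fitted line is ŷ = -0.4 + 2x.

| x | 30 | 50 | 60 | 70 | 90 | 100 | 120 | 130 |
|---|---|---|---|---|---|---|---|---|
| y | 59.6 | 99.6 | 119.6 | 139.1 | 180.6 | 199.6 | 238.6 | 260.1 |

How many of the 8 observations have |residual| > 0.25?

x=30: ŷ = -0.4 + 2·30 = 59.6; e = 59.6 − 59.6 = 0
x=50: ŷ = -0.4 + 2·50 = 99.6; e = 99.6 − 99.6 = 0
x=60: ŷ = -0.4 + 2·60 = 119.6; e = 119.6 − 119.6 = 0
x=70: ŷ = -0.4 + 2·70 = 139.6; e = 139.1 − 139.6 = -0.5
x=90: ŷ = -0.4 + 2·90 = 179.6; e = 180.6 − 179.6 = 1
x=100: ŷ = -0.4 + 2·100 = 199.6; e = 199.6 − 199.6 = 0
x=120: ŷ = -0.4 + 2·120 = 239.6; e = 238.6 − 239.6 = -1
x=130: ŷ = -0.4 + 2·130 = 259.6; e = 260.1 − 259.6 = 0.5
|e| > 0.25: x=70 (|e|=0.5), x=90 (|e|=1), x=120 (|e|=1), x=130 (|e|=0.5) → 4

4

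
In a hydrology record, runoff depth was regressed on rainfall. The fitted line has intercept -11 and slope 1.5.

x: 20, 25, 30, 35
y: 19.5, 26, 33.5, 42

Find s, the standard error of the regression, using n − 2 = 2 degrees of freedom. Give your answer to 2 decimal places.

x=20: ŷ = -11 + 1.5·20 = 19; e = 19.5 − 19 = 0.5
x=25: ŷ = -11 + 1.5·25 = 26.5; e = 26 − 26.5 = -0.5
x=30: ŷ = -11 + 1.5·30 = 34; e = 33.5 − 34 = -0.5
x=35: ŷ = -11 + 1.5·35 = 41.5; e = 42 − 41.5 = 0.5
SSE = 0.25 + 0.25 + 0.25 + 0.25 = 1
s = √(1/2) = √0.5 ≈ 0.71

s = 0.71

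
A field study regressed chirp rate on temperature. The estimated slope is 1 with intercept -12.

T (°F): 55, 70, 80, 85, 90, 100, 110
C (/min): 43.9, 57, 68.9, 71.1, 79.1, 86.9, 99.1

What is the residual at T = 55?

r = 0.9

Ĉ = -12 + 55 = 43
r = 43.9 − 43 = 0.9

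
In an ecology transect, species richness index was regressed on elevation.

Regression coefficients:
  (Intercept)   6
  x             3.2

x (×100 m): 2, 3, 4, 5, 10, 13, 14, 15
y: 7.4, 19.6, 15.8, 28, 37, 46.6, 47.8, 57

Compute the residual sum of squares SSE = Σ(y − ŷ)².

SSE = 106

x=2: ŷ = 6 + 3.2·2 = 12.4; e = 7.4 − 12.4 = -5
x=3: ŷ = 6 + 3.2·3 = 15.6; e = 19.6 − 15.6 = 4
x=4: ŷ = 6 + 3.2·4 = 18.8; e = 15.8 − 18.8 = -3
x=5: ŷ = 6 + 3.2·5 = 22; e = 28 − 22 = 6
x=10: ŷ = 6 + 3.2·10 = 38; e = 37 − 38 = -1
x=13: ŷ = 6 + 3.2·13 = 47.6; e = 46.6 − 47.6 = -1
x=14: ŷ = 6 + 3.2·14 = 50.8; e = 47.8 − 50.8 = -3
x=15: ŷ = 6 + 3.2·15 = 54; e = 57 − 54 = 3
SSE = 25 + 16 + 9 + 36 + 1 + 1 + 9 + 9 = 106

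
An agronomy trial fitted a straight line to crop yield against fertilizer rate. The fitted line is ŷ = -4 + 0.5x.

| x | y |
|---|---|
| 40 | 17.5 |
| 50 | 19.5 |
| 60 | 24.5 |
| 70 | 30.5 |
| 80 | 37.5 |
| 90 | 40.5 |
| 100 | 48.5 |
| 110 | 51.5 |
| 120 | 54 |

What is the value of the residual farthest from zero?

e = 2.5

x=40: ŷ = -4 + 0.5·40 = 16; e = 17.5 − 16 = 1.5
x=50: ŷ = -4 + 0.5·50 = 21; e = 19.5 − 21 = -1.5
x=60: ŷ = -4 + 0.5·60 = 26; e = 24.5 − 26 = -1.5
x=70: ŷ = -4 + 0.5·70 = 31; e = 30.5 − 31 = -0.5
x=80: ŷ = -4 + 0.5·80 = 36; e = 37.5 − 36 = 1.5
x=90: ŷ = -4 + 0.5·90 = 41; e = 40.5 − 41 = -0.5
x=100: ŷ = -4 + 0.5·100 = 46; e = 48.5 − 46 = 2.5
x=110: ŷ = -4 + 0.5·110 = 51; e = 51.5 − 51 = 0.5
x=120: ŷ = -4 + 0.5·120 = 56; e = 54 − 56 = -2
Largest |e| is 2.5 at x = 100, residual 2.5.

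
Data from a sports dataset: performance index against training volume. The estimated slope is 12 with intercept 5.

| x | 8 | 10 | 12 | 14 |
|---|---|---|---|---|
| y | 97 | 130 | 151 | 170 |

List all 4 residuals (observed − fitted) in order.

x=8: ŷ = 5 + 12·8 = 101; r = 97 − 101 = -4
x=10: ŷ = 5 + 12·10 = 125; r = 130 − 125 = 5
x=12: ŷ = 5 + 12·12 = 149; r = 151 − 149 = 2
x=14: ŷ = 5 + 12·14 = 173; r = 170 − 173 = -3

-4, 5, 2, -3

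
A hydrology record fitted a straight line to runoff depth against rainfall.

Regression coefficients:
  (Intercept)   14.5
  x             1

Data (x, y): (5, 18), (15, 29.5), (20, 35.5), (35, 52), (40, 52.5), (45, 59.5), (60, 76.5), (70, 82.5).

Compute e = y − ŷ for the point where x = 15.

e = 0

ŷ = 14.5 + 15 = 29.5
e = 29.5 − 29.5 = 0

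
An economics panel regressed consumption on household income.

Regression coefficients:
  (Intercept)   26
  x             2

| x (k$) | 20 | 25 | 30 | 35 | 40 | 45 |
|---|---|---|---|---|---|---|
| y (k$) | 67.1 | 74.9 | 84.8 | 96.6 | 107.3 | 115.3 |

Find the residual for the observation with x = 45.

ŷ = 26 + 2·45 = 116
e = 115.3 − 116 = -0.7

e = -0.7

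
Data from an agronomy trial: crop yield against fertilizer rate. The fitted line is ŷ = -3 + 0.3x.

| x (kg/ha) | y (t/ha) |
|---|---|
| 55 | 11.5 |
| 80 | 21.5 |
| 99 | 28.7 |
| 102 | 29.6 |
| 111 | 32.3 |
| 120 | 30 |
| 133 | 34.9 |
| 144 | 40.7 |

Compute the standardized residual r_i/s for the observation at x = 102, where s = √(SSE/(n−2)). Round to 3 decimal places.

0.902

x=55: ŷ = -3 + 0.3·55 = 13.5; r = 11.5 − 13.5 = -2
x=80: ŷ = -3 + 0.3·80 = 21; r = 21.5 − 21 = 0.5
x=99: ŷ = -3 + 0.3·99 = 26.7; r = 28.7 − 26.7 = 2
x=102: ŷ = -3 + 0.3·102 = 27.6; r = 29.6 − 27.6 = 2
x=111: ŷ = -3 + 0.3·111 = 30.3; r = 32.3 − 30.3 = 2
x=120: ŷ = -3 + 0.3·120 = 33; r = 30 − 33 = -3
x=133: ŷ = -3 + 0.3·133 = 36.9; r = 34.9 − 36.9 = -2
x=144: ŷ = -3 + 0.3·144 = 40.2; r = 40.7 − 40.2 = 0.5
SSE = 4 + 0.25 + 4 + 4 + 4 + 9 + 4 + 0.25 = 29.5
s = √(29.5/6) = 2.21736
r/s = 2 / 2.21736 = 0.902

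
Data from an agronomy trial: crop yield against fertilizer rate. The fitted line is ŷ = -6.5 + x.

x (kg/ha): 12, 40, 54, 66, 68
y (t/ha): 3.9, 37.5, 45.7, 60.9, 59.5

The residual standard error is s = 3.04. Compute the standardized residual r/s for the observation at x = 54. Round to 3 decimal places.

ŷ = -6.5 + 54 = 47.5
r = 45.7 − 47.5 = -1.8
r/s = -1.8 / 3.04 = -0.592

-0.592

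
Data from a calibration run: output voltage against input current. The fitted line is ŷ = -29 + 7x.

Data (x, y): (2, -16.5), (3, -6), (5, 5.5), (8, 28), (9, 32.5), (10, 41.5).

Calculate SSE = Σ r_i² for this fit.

SSE = 10

x=2: ŷ = -29 + 7·2 = -15; r = -16.5 − (-15) = -1.5
x=3: ŷ = -29 + 7·3 = -8; r = -6 − (-8) = 2
x=5: ŷ = -29 + 7·5 = 6; r = 5.5 − 6 = -0.5
x=8: ŷ = -29 + 7·8 = 27; r = 28 − 27 = 1
x=9: ŷ = -29 + 7·9 = 34; r = 32.5 − 34 = -1.5
x=10: ŷ = -29 + 7·10 = 41; r = 41.5 − 41 = 0.5
SSE = 2.25 + 4 + 0.25 + 1 + 2.25 + 0.25 = 10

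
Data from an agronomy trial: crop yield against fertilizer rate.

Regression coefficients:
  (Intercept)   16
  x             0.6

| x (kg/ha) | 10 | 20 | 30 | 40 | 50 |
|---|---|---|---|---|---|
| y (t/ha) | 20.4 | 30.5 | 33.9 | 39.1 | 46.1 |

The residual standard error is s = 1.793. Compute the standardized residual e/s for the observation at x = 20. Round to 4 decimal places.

ŷ = 16 + 0.6·20 = 28
e = 30.5 − 28 = 2.5
e/s = 2.5 / 1.793 = 1.3943

1.3943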